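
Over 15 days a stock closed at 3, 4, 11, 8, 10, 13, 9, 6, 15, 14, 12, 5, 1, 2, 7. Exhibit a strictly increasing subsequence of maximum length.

Patience tails give the LIS length; then backtrack through the dp parents:
3 → extends → [3]
4 → extends → [3, 4]
11 → extends → [3, 4, 11]
8 → replaces 11 → [3, 4, 8]
10 → extends → [3, 4, 8, 10]
13 → extends → [3, 4, 8, 10, 13]
9 → replaces 10 → [3, 4, 8, 9, 13]
6 → replaces 8 → [3, 4, 6, 9, 13]
15 → extends → [3, 4, 6, 9, 13, 15]
14 → replaces 15 → [3, 4, 6, 9, 13, 14]
12 → replaces 13 → [3, 4, 6, 9, 12, 14]
5 → replaces 6 → [3, 4, 5, 9, 12, 14]
1 → replaces 3 → [1, 4, 5, 9, 12, 14]
2 → replaces 4 → [1, 2, 5, 9, 12, 14]
7 → replaces 9 → [1, 2, 5, 7, 12, 14]
Length 6; one witness is 3, 4, 8, 10, 13, 15.

3, 4, 8, 10, 13, 15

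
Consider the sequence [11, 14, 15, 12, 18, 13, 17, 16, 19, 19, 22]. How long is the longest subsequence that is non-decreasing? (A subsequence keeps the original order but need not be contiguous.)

Track the smallest tail for each achievable length (allowing ties):
11 → extends → [11]
14 → extends → [11, 14]
15 → extends → [11, 14, 15]
12 → replaces 14 → [11, 12, 15]
18 → extends → [11, 12, 15, 18]
13 → replaces 15 → [11, 12, 13, 18]
17 → replaces 18 → [11, 12, 13, 17]
16 → replaces 17 → [11, 12, 13, 16]
19 → extends → [11, 12, 13, 16, 19]
19 → extends → [11, 12, 13, 16, 19, 19]
22 → extends → [11, 12, 13, 16, 19, 19, 22]
Seven tails, so the longest non-decreasing subsequence has length 7 (e.g. 11, 14, 15, 18, 19, 19, 22).

7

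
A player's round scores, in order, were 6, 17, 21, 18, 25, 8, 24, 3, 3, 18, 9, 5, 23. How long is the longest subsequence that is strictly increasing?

4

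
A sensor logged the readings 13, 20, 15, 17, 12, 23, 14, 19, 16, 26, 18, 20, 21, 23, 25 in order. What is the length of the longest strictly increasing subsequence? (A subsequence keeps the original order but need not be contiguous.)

Track the smallest tail for each achievable length (strict):
13 → extends → [13]
20 → extends → [13, 20]
15 → replaces 20 → [13, 15]
17 → extends → [13, 15, 17]
12 → replaces 13 → [12, 15, 17]
23 → extends → [12, 15, 17, 23]
14 → replaces 15 → [12, 14, 17, 23]
19 → replaces 23 → [12, 14, 17, 19]
16 → replaces 17 → [12, 14, 16, 19]
26 → extends → [12, 14, 16, 19, 26]
18 → replaces 19 → [12, 14, 16, 18, 26]
20 → replaces 26 → [12, 14, 16, 18, 20]
21 → extends → [12, 14, 16, 18, 20, 21]
23 → extends → [12, 14, 16, 18, 20, 21, 23]
25 → extends → [12, 14, 16, 18, 20, 21, 23, 25]
Eight tails, so the longest strictly increasing subsequence has length 8 (e.g. 13, 15, 17, 19, 20, 21, 23, 25).

8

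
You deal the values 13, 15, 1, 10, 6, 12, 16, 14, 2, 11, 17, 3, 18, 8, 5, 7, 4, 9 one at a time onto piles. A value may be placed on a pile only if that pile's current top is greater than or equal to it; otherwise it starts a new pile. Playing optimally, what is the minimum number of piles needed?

6

The minimum number of non-increasing subsequences covering a sequence equals the length of its longest strictly increasing subsequence.
LIS length is 6 (e.g. 1, 10, 12, 16, 17, 18), so 6 piles are needed.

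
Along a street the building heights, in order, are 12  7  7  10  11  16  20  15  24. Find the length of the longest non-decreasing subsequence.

Let dp[i] be the length of the longest such subsequence ending at index i:
i:      1  2  3  4  5  6  7  8  9
a[i]:  12  7  7 10 11 16 20 15 24
dp:     1  1  2  3  4  5  6  5  7
Maximum dp value is 7.

7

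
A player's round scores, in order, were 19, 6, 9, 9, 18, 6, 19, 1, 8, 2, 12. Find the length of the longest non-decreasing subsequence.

5

Track the smallest tail for each achievable length (allowing ties):
19 → extends → [19]
6 → replaces 19 → [6]
9 → extends → [6, 9]
9 → extends → [6, 9, 9]
18 → extends → [6, 9, 9, 18]
6 → replaces 9 → [6, 6, 9, 18]
19 → extends → [6, 6, 9, 18, 19]
1 → replaces 6 → [1, 6, 9, 18, 19]
8 → replaces 9 → [1, 6, 8, 18, 19]
2 → replaces 6 → [1, 2, 8, 18, 19]
12 → replaces 18 → [1, 2, 8, 12, 19]
Five tails, so the longest non-decreasing subsequence has length 5 (e.g. 6, 9, 9, 18, 19).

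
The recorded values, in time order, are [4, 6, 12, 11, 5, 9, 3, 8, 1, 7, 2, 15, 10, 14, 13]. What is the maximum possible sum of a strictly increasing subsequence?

43

Let S[i] be the best sum of a strictly increasing subsequence ending at i:
i:      1  2  3  4  5  6  7  8  9 10 11 12 13 14 15
a[i]:   4  6 12 11  5  9  3  8  1  7  2 15 10 14 13
S:      4 10 22 21  9 19  3 18  1 17  3 37 29 43 42
Maximum is 43 (e.g. 4 + 6 + 9 + 10 + 14).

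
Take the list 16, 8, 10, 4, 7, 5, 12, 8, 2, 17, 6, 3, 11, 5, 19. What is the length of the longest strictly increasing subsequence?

5

Track the smallest tail for each achievable length (strict):
16 → extends → [16]
8 → replaces 16 → [8]
10 → extends → [8, 10]
4 → replaces 8 → [4, 10]
7 → replaces 10 → [4, 7]
5 → replaces 7 → [4, 5]
12 → extends → [4, 5, 12]
8 → replaces 12 → [4, 5, 8]
2 → replaces 4 → [2, 5, 8]
17 → extends → [2, 5, 8, 17]
6 → replaces 8 → [2, 5, 6, 17]
3 → replaces 5 → [2, 3, 6, 17]
11 → replaces 17 → [2, 3, 6, 11]
5 → replaces 6 → [2, 3, 5, 11]
19 → extends → [2, 3, 5, 11, 19]
Five tails, so the longest strictly increasing subsequence has length 5 (e.g. 8, 10, 12, 17, 19).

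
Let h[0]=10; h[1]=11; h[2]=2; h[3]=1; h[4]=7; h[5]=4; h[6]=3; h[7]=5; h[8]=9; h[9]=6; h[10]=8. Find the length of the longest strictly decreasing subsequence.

Negate each value so 'decreasing' becomes 'increasing', then run patience tails on the negated sequence:
-10 → extends → [-10]
-11 → replaces -10 → [-11]
-2 → extends → [-11, -2]
-1 → extends → [-11, -2, -1]
-7 → replaces -2 → [-11, -7, -1]
-4 → replaces -1 → [-11, -7, -4]
-3 → extends → [-11, -7, -4, -3]
-5 → replaces -4 → [-11, -7, -5, -3]
-9 → replaces -7 → [-11, -9, -5, -3]
-6 → replaces -5 → [-11, -9, -6, -3]
-8 → replaces -6 → [-11, -9, -8, -3]
Four tails, so the longest strictly decreasing subsequence of the original has length 4.

4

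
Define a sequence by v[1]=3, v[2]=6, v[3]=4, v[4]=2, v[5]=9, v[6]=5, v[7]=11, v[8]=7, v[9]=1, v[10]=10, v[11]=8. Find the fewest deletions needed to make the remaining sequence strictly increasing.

6

Fewest deletions = n − (longest strictly increasing subsequence).
Patience tails:
3 → extends → [3]
6 → extends → [3, 6]
4 → replaces 6 → [3, 4]
2 → replaces 3 → [2, 4]
9 → extends → [2, 4, 9]
5 → replaces 9 → [2, 4, 5]
11 → extends → [2, 4, 5, 11]
7 → replaces 11 → [2, 4, 5, 7]
1 → replaces 2 → [1, 4, 5, 7]
10 → extends → [1, 4, 5, 7, 10]
8 → replaces 10 → [1, 4, 5, 7, 8]
Longest strictly increasing subsequence has length 5, so deletions = 11 − 5 = 6.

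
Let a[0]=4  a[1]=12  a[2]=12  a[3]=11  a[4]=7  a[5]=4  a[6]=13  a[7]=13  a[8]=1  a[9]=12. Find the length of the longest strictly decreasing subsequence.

5

Negate each value so 'decreasing' becomes 'increasing', then run patience tails on the negated sequence:
-4 → extends → [-4]
-12 → replaces -4 → [-12]
-12 → already a tail → [-12]
-11 → extends → [-12, -11]
-7 → extends → [-12, -11, -7]
-4 → extends → [-12, -11, -7, -4]
-13 → replaces -12 → [-13, -11, -7, -4]
-13 → already a tail → [-13, -11, -7, -4]
-1 → extends → [-13, -11, -7, -4, -1]
-12 → replaces -11 → [-13, -12, -7, -4, -1]
Five tails, so the longest strictly decreasing subsequence of the original has length 5.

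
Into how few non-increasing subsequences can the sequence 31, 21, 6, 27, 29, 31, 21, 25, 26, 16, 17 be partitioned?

Place each on the leftmost legal pile:
31 → new pile 1 (tops now [31])
21 → pile 1 (tops now [21])
6 → pile 1 (tops now [6])
27 → new pile 2 (tops now [6, 27])
29 → new pile 3 (tops now [6, 27, 29])
31 → new pile 4 (tops now [6, 27, 29, 31])
21 → pile 2 (tops now [6, 21, 29, 31])
25 → pile 3 (tops now [6, 21, 25, 31])
26 → pile 4 (tops now [6, 21, 25, 26])
16 → pile 2 (tops now [6, 16, 25, 26])
17 → pile 3 (tops now [6, 16, 17, 26])
Four piles.

4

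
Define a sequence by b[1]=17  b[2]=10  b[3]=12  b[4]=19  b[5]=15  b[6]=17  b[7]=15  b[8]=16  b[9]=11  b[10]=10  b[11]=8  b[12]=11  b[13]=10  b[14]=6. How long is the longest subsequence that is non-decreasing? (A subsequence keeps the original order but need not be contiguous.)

5

Track the smallest tail for each achievable length (allowing ties):
17 → extends → [17]
10 → replaces 17 → [10]
12 → extends → [10, 12]
19 → extends → [10, 12, 19]
15 → replaces 19 → [10, 12, 15]
17 → extends → [10, 12, 15, 17]
15 → replaces 17 → [10, 12, 15, 15]
16 → extends → [10, 12, 15, 15, 16]
11 → replaces 12 → [10, 11, 15, 15, 16]
10 → replaces 11 → [10, 10, 15, 15, 16]
8 → replaces 10 → [8, 10, 15, 15, 16]
11 → replaces 15 → [8, 10, 11, 15, 16]
10 → replaces 11 → [8, 10, 10, 15, 16]
6 → replaces 8 → [6, 10, 10, 15, 16]
Five tails, so the longest non-decreasing subsequence has length 5 (e.g. 10, 12, 15, 15, 16).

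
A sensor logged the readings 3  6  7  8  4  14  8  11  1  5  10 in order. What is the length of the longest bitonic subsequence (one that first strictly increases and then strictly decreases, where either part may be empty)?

7

inc[i] = longest strictly increasing subsequence ending at i; dec[i] = longest strictly decreasing subsequence starting at i:
i:      1  2  3  4  5  6  7  8  9 10 11
a[i]:   3  6  7  8  4 14  8 11  1  5 10
inc:    1  2  3  4  2  5  4  5  1  3  5
dec:    2  3  3  3  2  3  2  2  1  1  1
Best peak at i=6 (value 14): inc=5, dec=3, length 5+3−1 = 7.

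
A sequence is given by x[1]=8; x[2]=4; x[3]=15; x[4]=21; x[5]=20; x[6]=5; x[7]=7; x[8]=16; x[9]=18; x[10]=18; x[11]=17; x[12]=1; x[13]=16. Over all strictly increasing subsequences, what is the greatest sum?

57

Let S[i] be the best sum of a strictly increasing subsequence ending at i:
i:      1  2  3  4  5  6  7  8  9 10 11 12 13
x[i]:   8  4 15 21 20  5  7 16 18 18 17  1 16
S:      8  4 23 44 43  9 16 39 57 57 56  1 39
Maximum is 57 (e.g. 8 + 15 + 16 + 18).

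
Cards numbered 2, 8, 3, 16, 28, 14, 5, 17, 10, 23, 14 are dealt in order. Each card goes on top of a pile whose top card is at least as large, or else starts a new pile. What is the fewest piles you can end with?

5

Place each on the leftmost legal pile:
2 → new pile 1 (tops now [2])
8 → new pile 2 (tops now [2, 8])
3 → pile 2 (tops now [2, 3])
16 → new pile 3 (tops now [2, 3, 16])
28 → new pile 4 (tops now [2, 3, 16, 28])
14 → pile 3 (tops now [2, 3, 14, 28])
5 → pile 3 (tops now [2, 3, 5, 28])
17 → pile 4 (tops now [2, 3, 5, 17])
10 → pile 4 (tops now [2, 3, 5, 10])
23 → new pile 5 (tops now [2, 3, 5, 10, 23])
14 → pile 5 (tops now [2, 3, 5, 10, 14])
Five piles.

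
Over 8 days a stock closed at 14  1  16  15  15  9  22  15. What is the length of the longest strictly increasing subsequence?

3

Track the smallest tail for each achievable length (strict):
14 → extends → [14]
1 → replaces 14 → [1]
16 → extends → [1, 16]
15 → replaces 16 → [1, 15]
15 → already a tail → [1, 15]
9 → replaces 15 → [1, 9]
22 → extends → [1, 9, 22]
15 → replaces 22 → [1, 9, 15]
Three tails, so the longest strictly increasing subsequence has length 3 (e.g. 14, 16, 22).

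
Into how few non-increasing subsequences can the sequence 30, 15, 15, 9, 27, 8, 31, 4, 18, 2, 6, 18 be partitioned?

The minimum number of non-increasing subsequences covering a sequence equals the length of its longest strictly increasing subsequence.
LIS length is 3 (e.g. 15, 27, 31), so 3 piles are needed.

3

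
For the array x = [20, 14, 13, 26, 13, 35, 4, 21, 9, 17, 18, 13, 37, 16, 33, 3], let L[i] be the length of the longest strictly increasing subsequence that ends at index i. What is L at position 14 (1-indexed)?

4

dp[i] = 1 + max{dp[j] : j<i, x[j]<x[i]} (or 1 if no such j):
i:      1  2  3  4  5  6  7  8  9 10 11 12 13 14 15 16
x[i]:  20 14 13 26 13 35  4 21  9 17 18 13 37 16 33  3
dp:     1  1  1  2  1  3  1  2  2  3  4  3  5  4  5  1
At index 14 the value is 4.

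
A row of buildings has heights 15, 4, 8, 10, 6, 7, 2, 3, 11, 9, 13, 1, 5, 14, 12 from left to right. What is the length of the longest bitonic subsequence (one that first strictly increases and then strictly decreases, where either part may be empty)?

7

inc[i] = longest strictly increasing subsequence ending at i; dec[i] = longest strictly decreasing subsequence starting at i:
i:      1  2  3  4  5  6  7  8  9 10 11 12 13 14 15
a[i]:  15  4  8 10  6  7  2  3 11  9 13  1  5 14 12
inc:    1  1  2  3  2  3  1  2  4  4  5  1  3  6  5
dec:    5  3  4  4  3  3  2  2  3  2  2  1  1  2  1
Best peak at i=14 (value 14): inc=6, dec=2, length 6+2−1 = 7.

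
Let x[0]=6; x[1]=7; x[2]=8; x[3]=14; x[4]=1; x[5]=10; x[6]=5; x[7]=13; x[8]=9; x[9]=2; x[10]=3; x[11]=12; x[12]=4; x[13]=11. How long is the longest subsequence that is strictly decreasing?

Let dp[i] be the longest strictly decreasing subsequence ending at i:
i:      0  1  2  3  4  5  6  7  8  9 10 11 12 13
x[i]:   6  7  8 14  1 10  5 13  9  2  3 12  4 11
dp:     1  1  1  1  2  2  3  2  3  4  4  3  4  4
Maximum is 4.

4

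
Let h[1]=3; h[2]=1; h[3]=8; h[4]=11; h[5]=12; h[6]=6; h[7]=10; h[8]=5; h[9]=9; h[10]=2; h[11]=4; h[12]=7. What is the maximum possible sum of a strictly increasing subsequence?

Let S[i] be the best sum of a strictly increasing subsequence ending at i:
i:      1  2  3  4  5  6  7  8  9 10 11 12
h[i]:   3  1  8 11 12  6 10  5  9  2  4  7
S:      3  1 11 22 34  9 21  8 20  3  7 16
Maximum is 34 (e.g. 3 + 8 + 11 + 12).

34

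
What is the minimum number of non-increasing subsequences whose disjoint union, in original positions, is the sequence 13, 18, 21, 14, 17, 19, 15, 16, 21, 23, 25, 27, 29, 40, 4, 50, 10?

The minimum number of non-increasing subsequences covering a sequence equals the length of its longest strictly increasing subsequence.
LIS length is 11 (e.g. 13, 14, 17, 19, 21, 23, 25, 27, 29, 40, 50), so 11 piles are needed.

11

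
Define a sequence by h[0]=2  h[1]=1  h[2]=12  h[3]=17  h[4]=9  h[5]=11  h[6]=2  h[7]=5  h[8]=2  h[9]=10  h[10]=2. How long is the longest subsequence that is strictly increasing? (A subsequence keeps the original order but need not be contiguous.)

4

Track the smallest tail for each achievable length (strict):
2 → extends → [2]
1 → replaces 2 → [1]
12 → extends → [1, 12]
17 → extends → [1, 12, 17]
9 → replaces 12 → [1, 9, 17]
11 → replaces 17 → [1, 9, 11]
2 → replaces 9 → [1, 2, 11]
5 → replaces 11 → [1, 2, 5]
2 → already a tail → [1, 2, 5]
10 → extends → [1, 2, 5, 10]
2 → already a tail → [1, 2, 5, 10]
Four tails, so the longest strictly increasing subsequence has length 4 (e.g. 1, 2, 5, 10).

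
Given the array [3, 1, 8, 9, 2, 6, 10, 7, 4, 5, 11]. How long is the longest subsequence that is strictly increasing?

Track the smallest tail for each achievable length (strict):
3 → extends → [3]
1 → replaces 3 → [1]
8 → extends → [1, 8]
9 → extends → [1, 8, 9]
2 → replaces 8 → [1, 2, 9]
6 → replaces 9 → [1, 2, 6]
10 → extends → [1, 2, 6, 10]
7 → replaces 10 → [1, 2, 6, 7]
4 → replaces 6 → [1, 2, 4, 7]
5 → replaces 7 → [1, 2, 4, 5]
11 → extends → [1, 2, 4, 5, 11]
Five tails, so the longest strictly increasing subsequence has length 5 (e.g. 3, 8, 9, 10, 11).

5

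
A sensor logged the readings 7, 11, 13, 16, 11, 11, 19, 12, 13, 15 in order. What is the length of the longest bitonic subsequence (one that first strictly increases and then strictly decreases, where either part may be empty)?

6

inc[i] = longest strictly increasing subsequence ending at i; dec[i] = longest strictly decreasing subsequence starting at i:
i:      1  2  3  4  5  6  7  8  9 10
a[i]:   7 11 13 16 11 11 19 12 13 15
inc:    1  2  3  4  2  2  5  3  4  5
dec:    1  1  2  2  1  1  2  1  1  1
Best peak at i=7 (value 19): inc=5, dec=2, length 5+2−1 = 6.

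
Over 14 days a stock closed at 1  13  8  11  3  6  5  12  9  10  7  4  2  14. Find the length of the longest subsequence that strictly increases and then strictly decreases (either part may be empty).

inc[i] = longest strictly increasing subsequence ending at i; dec[i] = longest strictly decreasing subsequence starting at i:
i:      1  2  3  4  5  6  7  8  9 10 11 12 13 14
a[i]:   1 13  8 11  3  6  5 12  9 10  7  4  2 14
inc:    1  2  2  3  2  3  3  4  4  5  4  3  2  6
dec:    1  6  5  5  2  4  3  5  4  4  3  2  1  1
Best peak at i=8 (value 12): inc=4, dec=5, length 4+5−1 = 8.

8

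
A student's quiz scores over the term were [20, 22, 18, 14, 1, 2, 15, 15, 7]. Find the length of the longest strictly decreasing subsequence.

4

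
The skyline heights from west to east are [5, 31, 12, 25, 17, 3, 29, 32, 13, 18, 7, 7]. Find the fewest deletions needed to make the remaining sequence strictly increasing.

Fewest deletions = n − (longest strictly increasing subsequence).
i:      1  2  3  4  5  6  7  8  9 10 11 12
a[i]:   5 31 12 25 17  3 29 32 13 18  7  7
dp:     1  2  2  3  3  1  4  5  3  4  2  2
max dp = 5, so deletions = 12 − 5 = 7.

7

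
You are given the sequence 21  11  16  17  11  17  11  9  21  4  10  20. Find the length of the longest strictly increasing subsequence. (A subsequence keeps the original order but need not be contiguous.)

Let dp[i] be the length of the longest such subsequence ending at index i:
i:      1  2  3  4  5  6  7  8  9 10 11 12
a[i]:  21 11 16 17 11 17 11  9 21  4 10 20
dp:     1  1  2  3  1  3  1  1  4  1  2  4
Maximum dp value is 4.

4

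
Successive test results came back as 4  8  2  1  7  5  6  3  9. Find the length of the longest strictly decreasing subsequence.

4

Negate each value so 'decreasing' becomes 'increasing', then run patience tails on the negated sequence:
-4 → extends → [-4]
-8 → replaces -4 → [-8]
-2 → extends → [-8, -2]
-1 → extends → [-8, -2, -1]
-7 → replaces -2 → [-8, -7, -1]
-5 → replaces -1 → [-8, -7, -5]
-6 → replaces -5 → [-8, -7, -6]
-3 → extends → [-8, -7, -6, -3]
-9 → replaces -8 → [-9, -7, -6, -3]
Four tails, so the longest strictly decreasing subsequence of the original has length 4.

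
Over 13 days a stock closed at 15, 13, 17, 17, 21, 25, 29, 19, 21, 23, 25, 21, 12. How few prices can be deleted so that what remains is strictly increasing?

Fewest deletions = n − (longest strictly increasing subsequence).
i:      1  2  3  4  5  6  7  8  9 10 11 12 13
a[i]:  15 13 17 17 21 25 29 19 21 23 25 21 12
dp:     1  1  2  2  3  4  5  3  4  5  6  4  1
max dp = 6, so deletions = 13 − 6 = 7.

7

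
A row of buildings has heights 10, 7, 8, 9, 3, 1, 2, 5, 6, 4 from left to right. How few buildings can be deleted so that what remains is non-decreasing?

6

Fewest deletions = n − (longest non-decreasing subsequence).
i:      1  2  3  4  5  6  7  8  9 10
a[i]:  10  7  8  9  3  1  2  5  6  4
dp:     1  1  2  3  1  1  2  3  4  3
max dp = 4, so deletions = 10 − 4 = 6.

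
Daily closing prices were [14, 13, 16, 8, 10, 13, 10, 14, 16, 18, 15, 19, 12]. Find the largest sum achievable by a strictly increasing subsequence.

Let S[i] be the best sum of a strictly increasing subsequence ending at i:
i:      1  2  3  4  5  6  7  8  9 10 11 12 13
a[i]:  14 13 16  8 10 13 10 14 16 18 15 19 12
S:     14 13 30  8 18 31 18 45 61 79 60 98 30
Maximum is 98 (e.g. 8 + 10 + 13 + 14 + 16 + 18 + 19).

98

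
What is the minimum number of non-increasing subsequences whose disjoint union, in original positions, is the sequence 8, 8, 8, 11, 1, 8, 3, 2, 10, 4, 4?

3

The minimum number of non-increasing subsequences covering a sequence equals the length of its longest strictly increasing subsequence.
LIS length is 3 (e.g. 1, 8, 10), so 3 piles are needed.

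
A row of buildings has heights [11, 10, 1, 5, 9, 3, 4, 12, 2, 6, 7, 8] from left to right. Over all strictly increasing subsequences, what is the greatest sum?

Let S[i] be the best sum of a strictly increasing subsequence ending at i:
i:      1  2  3  4  5  6  7  8  9 10 11 12
a[i]:  11 10  1  5  9  3  4 12  2  6  7  8
S:     11 10  1  6 15  4  8 27  3 14 21 29
Maximum is 29 (e.g. 1 + 3 + 4 + 6 + 7 + 8).

29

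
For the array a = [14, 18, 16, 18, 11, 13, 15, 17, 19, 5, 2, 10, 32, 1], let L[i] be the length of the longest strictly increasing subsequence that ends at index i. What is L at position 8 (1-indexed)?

4

dp[i] = 1 + max{dp[j] : j<i, a[j]<a[i]} (or 1 if no such j):
i:      1  2  3  4  5  6  7  8  9 10 11 12 13 14
a[i]:  14 18 16 18 11 13 15 17 19  5  2 10 32  1
dp:     1  2  2  3  1  2  3  4  5  1  1  2  6  1
At index 8 the value is 4.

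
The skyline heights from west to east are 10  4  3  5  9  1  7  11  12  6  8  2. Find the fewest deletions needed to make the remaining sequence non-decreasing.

7

Fewest deletions = n − (longest non-decreasing subsequence).
Patience tails:
10 → extends → [10]
4 → replaces 10 → [4]
3 → replaces 4 → [3]
5 → extends → [3, 5]
9 → extends → [3, 5, 9]
1 → replaces 3 → [1, 5, 9]
7 → replaces 9 → [1, 5, 7]
11 → extends → [1, 5, 7, 11]
12 → extends → [1, 5, 7, 11, 12]
6 → replaces 7 → [1, 5, 6, 11, 12]
8 → replaces 11 → [1, 5, 6, 8, 12]
2 → replaces 5 → [1, 2, 6, 8, 12]
Longest non-decreasing subsequence has length 5, so deletions = 12 − 5 = 7.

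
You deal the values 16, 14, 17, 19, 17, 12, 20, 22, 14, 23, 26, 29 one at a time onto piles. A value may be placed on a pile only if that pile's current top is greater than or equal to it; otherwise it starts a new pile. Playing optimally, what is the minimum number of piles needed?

The minimum number of non-increasing subsequences covering a sequence equals the length of its longest strictly increasing subsequence.
LIS length is 8 (e.g. 16, 17, 19, 20, 22, 23, 26, 29), so 8 piles are needed.

8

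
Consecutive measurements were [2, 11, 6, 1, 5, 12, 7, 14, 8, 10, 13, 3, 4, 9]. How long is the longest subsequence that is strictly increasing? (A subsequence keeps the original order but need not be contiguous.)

Track the smallest tail for each achievable length (strict):
2 → extends → [2]
11 → extends → [2, 11]
6 → replaces 11 → [2, 6]
1 → replaces 2 → [1, 6]
5 → replaces 6 → [1, 5]
12 → extends → [1, 5, 12]
7 → replaces 12 → [1, 5, 7]
14 → extends → [1, 5, 7, 14]
8 → replaces 14 → [1, 5, 7, 8]
10 → extends → [1, 5, 7, 8, 10]
13 → extends → [1, 5, 7, 8, 10, 13]
3 → replaces 5 → [1, 3, 7, 8, 10, 13]
4 → replaces 7 → [1, 3, 4, 8, 10, 13]
9 → replaces 10 → [1, 3, 4, 8, 9, 13]
Six tails, so the longest strictly increasing subsequence has length 6 (e.g. 2, 6, 7, 8, 10, 13).

6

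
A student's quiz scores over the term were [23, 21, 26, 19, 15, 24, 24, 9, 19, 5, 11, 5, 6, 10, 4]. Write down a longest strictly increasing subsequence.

5, 6, 10

Patience tails give the LIS length; then backtrack through the dp parents:
23 → extends → [23]
21 → replaces 23 → [21]
26 → extends → [21, 26]
19 → replaces 21 → [19, 26]
15 → replaces 19 → [15, 26]
24 → replaces 26 → [15, 24]
24 → already a tail → [15, 24]
9 → replaces 15 → [9, 24]
19 → replaces 24 → [9, 19]
5 → replaces 9 → [5, 19]
11 → replaces 19 → [5, 11]
5 → already a tail → [5, 11]
6 → replaces 11 → [5, 6]
10 → extends → [5, 6, 10]
4 → replaces 5 → [4, 6, 10]
Length 3; one witness is 5, 6, 10.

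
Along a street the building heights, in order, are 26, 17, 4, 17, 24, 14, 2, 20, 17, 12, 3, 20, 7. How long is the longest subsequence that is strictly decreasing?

6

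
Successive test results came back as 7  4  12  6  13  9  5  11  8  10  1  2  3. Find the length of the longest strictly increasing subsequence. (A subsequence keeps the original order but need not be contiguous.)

Let dp[i] be the length of the longest such subsequence ending at index i:
i:      1  2  3  4  5  6  7  8  9 10 11 12 13
a[i]:   7  4 12  6 13  9  5 11  8 10  1  2  3
dp:     1  1  2  2  3  3  2  4  3  4  1  2  3
Maximum dp value is 4.

4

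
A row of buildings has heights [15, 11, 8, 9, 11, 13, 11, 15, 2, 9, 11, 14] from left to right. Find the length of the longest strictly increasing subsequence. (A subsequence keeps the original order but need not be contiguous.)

Let dp[i] be the length of the longest such subsequence ending at index i:
i:      1  2  3  4  5  6  7  8  9 10 11 12
a[i]:  15 11  8  9 11 13 11 15  2  9 11 14
dp:     1  1  1  2  3  4  3  5  1  2  3  5
Maximum dp value is 5.

5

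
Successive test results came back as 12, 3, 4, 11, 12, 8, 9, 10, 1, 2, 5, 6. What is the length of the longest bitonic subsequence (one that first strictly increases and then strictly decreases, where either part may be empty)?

inc[i] = longest strictly increasing subsequence ending at i; dec[i] = longest strictly decreasing subsequence starting at i:
i:      1  2  3  4  5  6  7  8  9 10 11 12
a[i]:  12  3  4 11 12  8  9 10  1  2  5  6
inc:    1  1  2  3  4  3  4  5  1  2  3  4
dec:    4  2  2  3  3  2  2  2  1  1  1  1
Best peak at i=5 (value 12): inc=4, dec=3, length 4+3−1 = 6.

6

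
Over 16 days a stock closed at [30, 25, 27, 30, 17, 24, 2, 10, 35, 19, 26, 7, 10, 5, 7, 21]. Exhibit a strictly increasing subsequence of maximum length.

Patience tails give the LIS length; then backtrack through the dp parents:
30 → extends → [30]
25 → replaces 30 → [25]
27 → extends → [25, 27]
30 → extends → [25, 27, 30]
17 → replaces 25 → [17, 27, 30]
24 → replaces 27 → [17, 24, 30]
2 → replaces 17 → [2, 24, 30]
10 → replaces 24 → [2, 10, 30]
35 → extends → [2, 10, 30, 35]
19 → replaces 30 → [2, 10, 19, 35]
26 → replaces 35 → [2, 10, 19, 26]
7 → replaces 10 → [2, 7, 19, 26]
10 → replaces 19 → [2, 7, 10, 26]
5 → replaces 7 → [2, 5, 10, 26]
7 → replaces 10 → [2, 5, 7, 26]
21 → replaces 26 → [2, 5, 7, 21]
Length 4; one witness is 25, 27, 30, 35.

25, 27, 30, 35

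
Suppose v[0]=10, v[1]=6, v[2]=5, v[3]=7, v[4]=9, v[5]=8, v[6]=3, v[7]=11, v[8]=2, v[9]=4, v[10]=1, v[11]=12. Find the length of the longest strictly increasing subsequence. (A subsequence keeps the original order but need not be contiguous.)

5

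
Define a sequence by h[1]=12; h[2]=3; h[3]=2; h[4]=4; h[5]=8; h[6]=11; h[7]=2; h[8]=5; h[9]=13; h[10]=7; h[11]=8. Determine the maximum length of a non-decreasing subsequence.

5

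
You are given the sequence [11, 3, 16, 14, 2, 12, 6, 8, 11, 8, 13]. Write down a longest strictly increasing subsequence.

3, 6, 8, 11, 13

Patience tails give the LIS length; then backtrack through the dp parents:
11 → extends → [11]
3 → replaces 11 → [3]
16 → extends → [3, 16]
14 → replaces 16 → [3, 14]
2 → replaces 3 → [2, 14]
12 → replaces 14 → [2, 12]
6 → replaces 12 → [2, 6]
8 → extends → [2, 6, 8]
11 → extends → [2, 6, 8, 11]
8 → already a tail → [2, 6, 8, 11]
13 → extends → [2, 6, 8, 11, 13]
Length 5; one witness is 3, 6, 8, 11, 13.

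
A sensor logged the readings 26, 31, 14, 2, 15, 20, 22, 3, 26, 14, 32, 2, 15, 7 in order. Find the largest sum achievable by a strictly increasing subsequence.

Let S[i] be the best sum of a strictly increasing subsequence ending at i:
i:       1   2   3   4   5   6   7   8   9  10  11  12  13  14
a[i]:   26  31  14   2  15  20  22   3  26  14  32   2  15   7
S:      26  57  14   2  29  49  71   5  97  19 129   2  34  12
Maximum is 129 (e.g. 14 + 15 + 20 + 22 + 26 + 32).

129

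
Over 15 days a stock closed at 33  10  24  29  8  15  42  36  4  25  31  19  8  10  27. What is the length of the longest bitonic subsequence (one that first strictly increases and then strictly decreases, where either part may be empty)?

inc[i] = longest strictly increasing subsequence ending at i; dec[i] = longest strictly decreasing subsequence starting at i:
i:      1  2  3  4  5  6  7  8  9 10 11 12 13 14 15
a[i]:  33 10 24 29  8 15 42 36  4 25 31 19  8 10 27
inc:    1  1  2  3  1  2  4  4  1  3  4  3  2  3  4
dec:    5  3  3  4  2  2  5  4  1  3  3  2  1  1  1
Best peak at i=7 (value 42): inc=4, dec=5, length 4+5−1 = 8.

8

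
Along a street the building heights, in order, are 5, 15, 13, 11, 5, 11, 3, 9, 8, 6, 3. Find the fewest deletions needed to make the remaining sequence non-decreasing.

8

Fewest deletions = n − (longest non-decreasing subsequence).
i:      1  2  3  4  5  6  7  8  9 10 11
a[i]:   5 15 13 11  5 11  3  9  8  6  3
dp:     1  2  2  2  2  3  1  3  3  3  2
max dp = 3, so deletions = 11 − 3 = 8.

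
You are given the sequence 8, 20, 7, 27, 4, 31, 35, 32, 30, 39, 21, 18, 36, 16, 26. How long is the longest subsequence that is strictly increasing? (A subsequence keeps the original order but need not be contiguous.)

6

Let dp[i] be the length of the longest such subsequence ending at index i:
i:      1  2  3  4  5  6  7  8  9 10 11 12 13 14 15
a[i]:   8 20  7 27  4 31 35 32 30 39 21 18 36 16 26
dp:     1  2  1  3  1  4  5  5  4  6  3  2  6  2  4
Maximum dp value is 6.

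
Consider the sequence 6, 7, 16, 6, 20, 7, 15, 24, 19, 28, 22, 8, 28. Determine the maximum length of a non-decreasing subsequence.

Track the smallest tail for each achievable length (allowing ties):
6 → extends → [6]
7 → extends → [6, 7]
16 → extends → [6, 7, 16]
6 → replaces 7 → [6, 6, 16]
20 → extends → [6, 6, 16, 20]
7 → replaces 16 → [6, 6, 7, 20]
15 → replaces 20 → [6, 6, 7, 15]
24 → extends → [6, 6, 7, 15, 24]
19 → replaces 24 → [6, 6, 7, 15, 19]
28 → extends → [6, 6, 7, 15, 19, 28]
22 → replaces 28 → [6, 6, 7, 15, 19, 22]
8 → replaces 15 → [6, 6, 7, 8, 19, 22]
28 → extends → [6, 6, 7, 8, 19, 22, 28]
Seven tails, so the longest non-decreasing subsequence has length 7 (e.g. 6, 7, 16, 20, 24, 28, 28).

7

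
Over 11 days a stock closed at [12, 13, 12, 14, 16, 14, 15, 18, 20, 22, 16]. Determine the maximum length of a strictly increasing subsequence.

7

Track the smallest tail for each achievable length (strict):
12 → extends → [12]
13 → extends → [12, 13]
12 → already a tail → [12, 13]
14 → extends → [12, 13, 14]
16 → extends → [12, 13, 14, 16]
14 → already a tail → [12, 13, 14, 16]
15 → replaces 16 → [12, 13, 14, 15]
18 → extends → [12, 13, 14, 15, 18]
20 → extends → [12, 13, 14, 15, 18, 20]
22 → extends → [12, 13, 14, 15, 18, 20, 22]
16 → replaces 18 → [12, 13, 14, 15, 16, 20, 22]
Seven tails, so the longest strictly increasing subsequence has length 7 (e.g. 12, 13, 14, 16, 18, 20, 22).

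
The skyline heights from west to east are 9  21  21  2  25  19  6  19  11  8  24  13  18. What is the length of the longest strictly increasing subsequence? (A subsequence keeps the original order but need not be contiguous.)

5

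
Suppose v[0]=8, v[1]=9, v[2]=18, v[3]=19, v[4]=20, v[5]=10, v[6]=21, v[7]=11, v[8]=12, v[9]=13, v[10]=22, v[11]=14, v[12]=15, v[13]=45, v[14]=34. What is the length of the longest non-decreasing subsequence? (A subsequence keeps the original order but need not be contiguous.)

Track the smallest tail for each achievable length (allowing ties):
8 → extends → [8]
9 → extends → [8, 9]
18 → extends → [8, 9, 18]
19 → extends → [8, 9, 18, 19]
20 → extends → [8, 9, 18, 19, 20]
10 → replaces 18 → [8, 9, 10, 19, 20]
21 → extends → [8, 9, 10, 19, 20, 21]
11 → replaces 19 → [8, 9, 10, 11, 20, 21]
12 → replaces 20 → [8, 9, 10, 11, 12, 21]
13 → replaces 21 → [8, 9, 10, 11, 12, 13]
22 → extends → [8, 9, 10, 11, 12, 13, 22]
14 → replaces 22 → [8, 9, 10, 11, 12, 13, 14]
15 → extends → [8, 9, 10, 11, 12, 13, 14, 15]
45 → extends → [8, 9, 10, 11, 12, 13, 14, 15, 45]
34 → replaces 45 → [8, 9, 10, 11, 12, 13, 14, 15, 34]
Nine tails, so the longest non-decreasing subsequence has length 9 (e.g. 8, 9, 10, 11, 12, 13, 14, 15, 45).

9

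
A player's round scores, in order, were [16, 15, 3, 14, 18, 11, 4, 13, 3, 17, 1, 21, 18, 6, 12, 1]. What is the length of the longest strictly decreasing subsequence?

7

Let dp[i] be the longest strictly decreasing subsequence ending at i:
i:      1  2  3  4  5  6  7  8  9 10 11 12 13 14 15 16
a[i]:  16 15  3 14 18 11  4 13  3 17  1 21 18  6 12  1
dp:     1  2  3  3  1  4  5  4  6  2  7  1  2  5  5  7
Maximum is 7.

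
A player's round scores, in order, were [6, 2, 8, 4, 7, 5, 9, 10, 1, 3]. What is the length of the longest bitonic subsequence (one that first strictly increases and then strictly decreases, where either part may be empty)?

inc[i] = longest strictly increasing subsequence ending at i; dec[i] = longest strictly decreasing subsequence starting at i:
i:      1  2  3  4  5  6  7  8  9 10
a[i]:   6  2  8  4  7  5  9 10  1  3
inc:    1  1  2  2  3  3  4  5  1  2
dec:    3  2  4  2  3  2  2  2  1  1
Best peak at i=8 (value 10): inc=5, dec=2, length 5+2−1 = 6.

6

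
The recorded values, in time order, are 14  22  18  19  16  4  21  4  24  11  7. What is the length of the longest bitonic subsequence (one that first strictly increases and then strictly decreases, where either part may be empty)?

7

inc[i] = longest strictly increasing subsequence ending at i; dec[i] = longest strictly decreasing subsequence starting at i:
i:      1  2  3  4  5  6  7  8  9 10 11
a[i]:  14 22 18 19 16  4 21  4 24 11  7
inc:    1  2  2  3  2  1  4  1  5  2  2
dec:    3  5  4  4  3  1  3  1  3  2  1
Best peak at i=9 (value 24): inc=5, dec=3, length 5+3−1 = 7.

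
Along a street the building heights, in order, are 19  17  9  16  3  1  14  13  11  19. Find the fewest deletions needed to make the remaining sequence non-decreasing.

7

Fewest deletions = n − (longest non-decreasing subsequence).
Patience tails:
19 → extends → [19]
17 → replaces 19 → [17]
9 → replaces 17 → [9]
16 → extends → [9, 16]
3 → replaces 9 → [3, 16]
1 → replaces 3 → [1, 16]
14 → replaces 16 → [1, 14]
13 → replaces 14 → [1, 13]
11 → replaces 13 → [1, 11]
19 → extends → [1, 11, 19]
Longest non-decreasing subsequence has length 3, so deletions = 10 − 3 = 7.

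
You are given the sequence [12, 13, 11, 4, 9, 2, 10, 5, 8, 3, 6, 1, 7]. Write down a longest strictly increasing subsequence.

4, 5, 6, 7

Patience tails give the LIS length; then backtrack through the dp parents:
12 → extends → [12]
13 → extends → [12, 13]
11 → replaces 12 → [11, 13]
4 → replaces 11 → [4, 13]
9 → replaces 13 → [4, 9]
2 → replaces 4 → [2, 9]
10 → extends → [2, 9, 10]
5 → replaces 9 → [2, 5, 10]
8 → replaces 10 → [2, 5, 8]
3 → replaces 5 → [2, 3, 8]
6 → replaces 8 → [2, 3, 6]
1 → replaces 2 → [1, 3, 6]
7 → extends → [1, 3, 6, 7]
Length 4; one witness is 4, 5, 6, 7.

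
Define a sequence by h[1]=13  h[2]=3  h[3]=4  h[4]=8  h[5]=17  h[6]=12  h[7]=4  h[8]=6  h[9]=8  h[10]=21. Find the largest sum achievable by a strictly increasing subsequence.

Let S[i] be the best sum of a strictly increasing subsequence ending at i:
i:      1  2  3  4  5  6  7  8  9 10
h[i]:  13  3  4  8 17 12  4  6  8 21
S:     13  3  7 15 32 27  7 13 21 53
Maximum is 53 (e.g. 3 + 4 + 8 + 17 + 21).

53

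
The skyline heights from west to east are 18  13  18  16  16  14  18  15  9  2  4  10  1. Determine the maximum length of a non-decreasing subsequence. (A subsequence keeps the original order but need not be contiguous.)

Let dp[i] be the length of the longest such subsequence ending at index i:
i:      1  2  3  4  5  6  7  8  9 10 11 12 13
a[i]:  18 13 18 16 16 14 18 15  9  2  4 10  1
dp:     1  1  2  2  3  2  4  3  1  1  2  3  1
Maximum dp value is 4.

4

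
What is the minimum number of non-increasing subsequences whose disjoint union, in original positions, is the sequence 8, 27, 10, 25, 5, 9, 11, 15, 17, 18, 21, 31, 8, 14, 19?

8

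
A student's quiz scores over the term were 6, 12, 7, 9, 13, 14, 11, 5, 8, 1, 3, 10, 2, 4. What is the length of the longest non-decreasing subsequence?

Track the smallest tail for each achievable length (allowing ties):
6 → extends → [6]
12 → extends → [6, 12]
7 → replaces 12 → [6, 7]
9 → extends → [6, 7, 9]
13 → extends → [6, 7, 9, 13]
14 → extends → [6, 7, 9, 13, 14]
11 → replaces 13 → [6, 7, 9, 11, 14]
5 → replaces 6 → [5, 7, 9, 11, 14]
8 → replaces 9 → [5, 7, 8, 11, 14]
1 → replaces 5 → [1, 7, 8, 11, 14]
3 → replaces 7 → [1, 3, 8, 11, 14]
10 → replaces 11 → [1, 3, 8, 10, 14]
2 → replaces 3 → [1, 2, 8, 10, 14]
4 → replaces 8 → [1, 2, 4, 10, 14]
Five tails, so the longest non-decreasing subsequence has length 5 (e.g. 6, 7, 9, 13, 14).

5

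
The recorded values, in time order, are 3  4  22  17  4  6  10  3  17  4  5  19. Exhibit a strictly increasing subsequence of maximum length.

3, 4, 6, 10, 17, 19

Patience tails give the LIS length; then backtrack through the dp parents:
3 → extends → [3]
4 → extends → [3, 4]
22 → extends → [3, 4, 22]
17 → replaces 22 → [3, 4, 17]
4 → already a tail → [3, 4, 17]
6 → replaces 17 → [3, 4, 6]
10 → extends → [3, 4, 6, 10]
3 → already a tail → [3, 4, 6, 10]
17 → extends → [3, 4, 6, 10, 17]
4 → already a tail → [3, 4, 6, 10, 17]
5 → replaces 6 → [3, 4, 5, 10, 17]
19 → extends → [3, 4, 5, 10, 17, 19]
Length 6; one witness is 3, 4, 6, 10, 17, 19.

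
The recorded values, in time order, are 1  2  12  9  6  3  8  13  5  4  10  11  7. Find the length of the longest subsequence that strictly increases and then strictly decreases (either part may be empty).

inc[i] = longest strictly increasing subsequence ending at i; dec[i] = longest strictly decreasing subsequence starting at i:
i:      1  2  3  4  5  6  7  8  9 10 11 12 13
a[i]:   1  2 12  9  6  3  8 13  5  4 10 11  7
inc:    1  2  3  3  3  3  4  5  4  4  5  6  5
dec:    1  1  5  4  3  1  3  3  2  1  2  2  1
Best peak at i=3 (value 12): inc=3, dec=5, length 3+5−1 = 7.

7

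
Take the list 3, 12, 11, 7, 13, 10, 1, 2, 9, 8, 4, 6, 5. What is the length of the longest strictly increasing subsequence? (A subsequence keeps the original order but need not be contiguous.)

4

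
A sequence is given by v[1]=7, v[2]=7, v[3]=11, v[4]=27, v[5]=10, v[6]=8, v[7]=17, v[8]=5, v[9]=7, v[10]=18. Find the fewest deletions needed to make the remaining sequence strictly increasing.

Fewest deletions = n − (longest strictly increasing subsequence).
Patience tails:
7 → extends → [7]
7 → already a tail → [7]
11 → extends → [7, 11]
27 → extends → [7, 11, 27]
10 → replaces 11 → [7, 10, 27]
8 → replaces 10 → [7, 8, 27]
17 → replaces 27 → [7, 8, 17]
5 → replaces 7 → [5, 8, 17]
7 → replaces 8 → [5, 7, 17]
18 → extends → [5, 7, 17, 18]
Longest strictly increasing subsequence has length 4, so deletions = 10 − 4 = 6.

6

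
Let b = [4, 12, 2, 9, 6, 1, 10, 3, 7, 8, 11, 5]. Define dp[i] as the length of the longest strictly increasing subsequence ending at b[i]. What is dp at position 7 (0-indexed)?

2

dp[i] = 1 + max{dp[j] : j<i, b[j]<b[i]} (or 1 if no such j):
i:      0  1  2  3  4  5  6  7  8  9 10 11
b[i]:   4 12  2  9  6  1 10  3  7  8 11  5
dp:     1  2  1  2  2  1  3  2  3  4  5  3
At index 7 the value is 2.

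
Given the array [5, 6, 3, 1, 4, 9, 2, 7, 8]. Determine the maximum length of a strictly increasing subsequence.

4

Track the smallest tail for each achievable length (strict):
5 → extends → [5]
6 → extends → [5, 6]
3 → replaces 5 → [3, 6]
1 → replaces 3 → [1, 6]
4 → replaces 6 → [1, 4]
9 → extends → [1, 4, 9]
2 → replaces 4 → [1, 2, 9]
7 → replaces 9 → [1, 2, 7]
8 → extends → [1, 2, 7, 8]
Four tails, so the longest strictly increasing subsequence has length 4 (e.g. 5, 6, 7, 8).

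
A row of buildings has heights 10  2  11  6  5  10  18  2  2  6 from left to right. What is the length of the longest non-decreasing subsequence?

4

Let dp[i] be the length of the longest such subsequence ending at index i:
i:      1  2  3  4  5  6  7  8  9 10
a[i]:  10  2 11  6  5 10 18  2  2  6
dp:     1  1  2  2  2  3  4  2  3  4
Maximum dp value is 4.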